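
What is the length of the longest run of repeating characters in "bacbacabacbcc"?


Input: "bacbacabacbcc"
Scanning for longest run:
  Position 1 ('a'): new char, reset run to 1
  Position 2 ('c'): new char, reset run to 1
  Position 3 ('b'): new char, reset run to 1
  Position 4 ('a'): new char, reset run to 1
  Position 5 ('c'): new char, reset run to 1
  Position 6 ('a'): new char, reset run to 1
  Position 7 ('b'): new char, reset run to 1
  Position 8 ('a'): new char, reset run to 1
  Position 9 ('c'): new char, reset run to 1
  Position 10 ('b'): new char, reset run to 1
  Position 11 ('c'): new char, reset run to 1
  Position 12 ('c'): continues run of 'c', length=2
Longest run: 'c' with length 2

2


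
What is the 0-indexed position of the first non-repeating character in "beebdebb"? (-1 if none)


Input: beebdebb
Character frequencies:
  'b': 4
  'd': 1
  'e': 3
Scanning left to right for freq == 1:
  Position 0 ('b'): freq=4, skip
  Position 1 ('e'): freq=3, skip
  Position 2 ('e'): freq=3, skip
  Position 3 ('b'): freq=4, skip
  Position 4 ('d'): unique! => answer = 4

4


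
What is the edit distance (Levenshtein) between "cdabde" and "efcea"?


Computing edit distance: "cdabde" -> "efcea"
DP table:
           e    f    c    e    a
      0    1    2    3    4    5
  c   1    1    2    2    3    4
  d   2    2    2    3    3    4
  a   3    3    3    3    4    3
  b   4    4    4    4    4    4
  d   5    5    5    5    5    5
  e   6    5    6    6    5    6
Edit distance = dp[6][5] = 6

6


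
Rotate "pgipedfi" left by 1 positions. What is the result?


Input: "pgipedfi", rotate left by 1
First 1 characters: "p"
Remaining characters: "gipedfi"
Concatenate remaining + first: "gipedfi" + "p" = "gipedfip"

gipedfip


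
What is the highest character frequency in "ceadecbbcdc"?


Input: ceadecbbcdc
Character counts:
  'a': 1
  'b': 2
  'c': 4
  'd': 2
  'e': 2
Maximum frequency: 4

4


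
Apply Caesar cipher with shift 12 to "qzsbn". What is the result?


Caesar cipher: shift "qzsbn" by 12
  'q' (pos 16) + 12 = pos 2 = 'c'
  'z' (pos 25) + 12 = pos 11 = 'l'
  's' (pos 18) + 12 = pos 4 = 'e'
  'b' (pos 1) + 12 = pos 13 = 'n'
  'n' (pos 13) + 12 = pos 25 = 'z'
Result: clenz

clenz


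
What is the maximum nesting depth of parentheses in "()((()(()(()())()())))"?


Input: "()((()(()(()())()())))"
Tracking depth:
  Position 0 '(': depth becomes 1
  Position 1 ')': depth becomes 0
  Position 2 '(': depth becomes 1
  Position 3 '(': depth becomes 2
  Position 4 '(': depth becomes 3
  Position 5 ')': depth becomes 2
  Position 6 '(': depth becomes 3
  Position 7 '(': depth becomes 4
  Position 8 ')': depth becomes 3
  Position 9 '(': depth becomes 4
  Position 10 '(': depth becomes 5
  Position 11 ')': depth becomes 4
  Position 12 '(': depth becomes 5
  Position 13 ')': depth becomes 4
  Position 14 ')': depth becomes 3
  Position 15 '(': depth becomes 4
  Position 16 ')': depth becomes 3
  Position 17 '(': depth becomes 4
  Position 18 ')': depth becomes 3
  Position 19 ')': depth becomes 2
  Position 20 ')': depth becomes 1
  Position 21 ')': depth becomes 0
Maximum depth reached: 5

5


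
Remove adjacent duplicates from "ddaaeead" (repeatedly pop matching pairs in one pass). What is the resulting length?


Input: ddaaeead
Stack-based adjacent duplicate removal:
  Read 'd': push. Stack: d
  Read 'd': matches stack top 'd' => pop. Stack: (empty)
  Read 'a': push. Stack: a
  Read 'a': matches stack top 'a' => pop. Stack: (empty)
  Read 'e': push. Stack: e
  Read 'e': matches stack top 'e' => pop. Stack: (empty)
  Read 'a': push. Stack: a
  Read 'd': push. Stack: ad
Final stack: "ad" (length 2)

2


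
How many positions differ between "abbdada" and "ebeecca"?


Comparing "abbdada" and "ebeecca" position by position:
  Position 0: 'a' vs 'e' => DIFFER
  Position 1: 'b' vs 'b' => same
  Position 2: 'b' vs 'e' => DIFFER
  Position 3: 'd' vs 'e' => DIFFER
  Position 4: 'a' vs 'c' => DIFFER
  Position 5: 'd' vs 'c' => DIFFER
  Position 6: 'a' vs 'a' => same
Positions that differ: 5

5


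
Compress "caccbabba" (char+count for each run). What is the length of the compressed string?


Input: caccbabba
Runs:
  'c' x 1 => "c1"
  'a' x 1 => "a1"
  'c' x 2 => "c2"
  'b' x 1 => "b1"
  'a' x 1 => "a1"
  'b' x 2 => "b2"
  'a' x 1 => "a1"
Compressed: "c1a1c2b1a1b2a1"
Compressed length: 14

14


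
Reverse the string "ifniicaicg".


Input: ifniicaicg
Reading characters right to left:
  Position 9: 'g'
  Position 8: 'c'
  Position 7: 'i'
  Position 6: 'a'
  Position 5: 'c'
  Position 4: 'i'
  Position 3: 'i'
  Position 2: 'n'
  Position 1: 'f'
  Position 0: 'i'
Reversed: gciaciinfi

gciaciinfi


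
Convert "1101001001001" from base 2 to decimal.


Input: "1101001001001" in base 2
Positional expansion:
  Digit '1' (value 1) x 2^12 = 4096
  Digit '1' (value 1) x 2^11 = 2048
  Digit '0' (value 0) x 2^10 = 0
  Digit '1' (value 1) x 2^9 = 512
  Digit '0' (value 0) x 2^8 = 0
  Digit '0' (value 0) x 2^7 = 0
  Digit '1' (value 1) x 2^6 = 64
  Digit '0' (value 0) x 2^5 = 0
  Digit '0' (value 0) x 2^4 = 0
  Digit '1' (value 1) x 2^3 = 8
  Digit '0' (value 0) x 2^2 = 0
  Digit '0' (value 0) x 2^1 = 0
  Digit '1' (value 1) x 2^0 = 1
Sum = 6729

6729


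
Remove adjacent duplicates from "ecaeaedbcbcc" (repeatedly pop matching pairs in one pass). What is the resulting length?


Input: ecaeaedbcbcc
Stack-based adjacent duplicate removal:
  Read 'e': push. Stack: e
  Read 'c': push. Stack: ec
  Read 'a': push. Stack: eca
  Read 'e': push. Stack: ecae
  Read 'a': push. Stack: ecaea
  Read 'e': push. Stack: ecaeae
  Read 'd': push. Stack: ecaeaed
  Read 'b': push. Stack: ecaeaedb
  Read 'c': push. Stack: ecaeaedbc
  Read 'b': push. Stack: ecaeaedbcb
  Read 'c': push. Stack: ecaeaedbcbc
  Read 'c': matches stack top 'c' => pop. Stack: ecaeaedbcb
Final stack: "ecaeaedbcb" (length 10)

10


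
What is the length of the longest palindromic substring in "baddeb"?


Input: "baddeb"
Checking substrings for palindromes:
  [2:4] "dd" (len 2) => palindrome
Longest palindromic substring: "dd" with length 2

2


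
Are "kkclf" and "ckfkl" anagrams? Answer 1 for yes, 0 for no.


Strings: "kkclf", "ckfkl"
Sorted first:  cfkkl
Sorted second: cfkkl
Sorted forms match => anagrams

1


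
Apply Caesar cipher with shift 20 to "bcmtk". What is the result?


Caesar cipher: shift "bcmtk" by 20
  'b' (pos 1) + 20 = pos 21 = 'v'
  'c' (pos 2) + 20 = pos 22 = 'w'
  'm' (pos 12) + 20 = pos 6 = 'g'
  't' (pos 19) + 20 = pos 13 = 'n'
  'k' (pos 10) + 20 = pos 4 = 'e'
Result: vwgne

vwgne


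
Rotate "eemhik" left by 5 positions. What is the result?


Input: "eemhik", rotate left by 5
First 5 characters: "eemhi"
Remaining characters: "k"
Concatenate remaining + first: "k" + "eemhi" = "keemhi"

keemhi


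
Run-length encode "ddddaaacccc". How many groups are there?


Input: ddddaaacccc
Scanning for consecutive runs:
  Group 1: 'd' x 4 (positions 0-3)
  Group 2: 'a' x 3 (positions 4-6)
  Group 3: 'c' x 4 (positions 7-10)
Total groups: 3

3


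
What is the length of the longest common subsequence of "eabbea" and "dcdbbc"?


LCS of "eabbea" and "dcdbbc"
DP table:
           d    c    d    b    b    c
      0    0    0    0    0    0    0
  e   0    0    0    0    0    0    0
  a   0    0    0    0    0    0    0
  b   0    0    0    0    1    1    1
  b   0    0    0    0    1    2    2
  e   0    0    0    0    1    2    2
  a   0    0    0    0    1    2    2
LCS length = dp[6][6] = 2

2


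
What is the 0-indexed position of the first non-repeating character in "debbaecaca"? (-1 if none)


Input: debbaecaca
Character frequencies:
  'a': 3
  'b': 2
  'c': 2
  'd': 1
  'e': 2
Scanning left to right for freq == 1:
  Position 0 ('d'): unique! => answer = 0

0


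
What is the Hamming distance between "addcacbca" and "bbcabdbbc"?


Comparing "addcacbca" and "bbcabdbbc" position by position:
  Position 0: 'a' vs 'b' => differ
  Position 1: 'd' vs 'b' => differ
  Position 2: 'd' vs 'c' => differ
  Position 3: 'c' vs 'a' => differ
  Position 4: 'a' vs 'b' => differ
  Position 5: 'c' vs 'd' => differ
  Position 6: 'b' vs 'b' => same
  Position 7: 'c' vs 'b' => differ
  Position 8: 'a' vs 'c' => differ
Total differences (Hamming distance): 8

8


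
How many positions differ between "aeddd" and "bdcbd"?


Comparing "aeddd" and "bdcbd" position by position:
  Position 0: 'a' vs 'b' => DIFFER
  Position 1: 'e' vs 'd' => DIFFER
  Position 2: 'd' vs 'c' => DIFFER
  Position 3: 'd' vs 'b' => DIFFER
  Position 4: 'd' vs 'd' => same
Positions that differ: 4

4


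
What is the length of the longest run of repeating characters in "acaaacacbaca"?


Input: "acaaacacbaca"
Scanning for longest run:
  Position 1 ('c'): new char, reset run to 1
  Position 2 ('a'): new char, reset run to 1
  Position 3 ('a'): continues run of 'a', length=2
  Position 4 ('a'): continues run of 'a', length=3
  Position 5 ('c'): new char, reset run to 1
  Position 6 ('a'): new char, reset run to 1
  Position 7 ('c'): new char, reset run to 1
  Position 8 ('b'): new char, reset run to 1
  Position 9 ('a'): new char, reset run to 1
  Position 10 ('c'): new char, reset run to 1
  Position 11 ('a'): new char, reset run to 1
Longest run: 'a' with length 3

3


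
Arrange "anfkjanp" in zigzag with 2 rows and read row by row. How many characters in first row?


Zigzag "anfkjanp" into 2 rows:
Placing characters:
  'a' => row 0
  'n' => row 1
  'f' => row 0
  'k' => row 1
  'j' => row 0
  'a' => row 1
  'n' => row 0
  'p' => row 1
Rows:
  Row 0: "afjn"
  Row 1: "nkap"
First row length: 4

4


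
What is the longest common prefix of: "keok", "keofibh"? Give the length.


Words: keok, keofibh
  Position 0: all 'k' => match
  Position 1: all 'e' => match
  Position 2: all 'o' => match
  Position 3: ('k', 'f') => mismatch, stop
LCP = "keo" (length 3)

3


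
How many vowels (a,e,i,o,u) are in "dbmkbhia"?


Input: dbmkbhia
Checking each character:
  'd' at position 0: consonant
  'b' at position 1: consonant
  'm' at position 2: consonant
  'k' at position 3: consonant
  'b' at position 4: consonant
  'h' at position 5: consonant
  'i' at position 6: vowel (running total: 1)
  'a' at position 7: vowel (running total: 2)
Total vowels: 2

2


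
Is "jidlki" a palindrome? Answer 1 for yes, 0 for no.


Input: jidlki
Reversed: ikldij
  Compare pos 0 ('j') with pos 5 ('i'): MISMATCH
  Compare pos 1 ('i') with pos 4 ('k'): MISMATCH
  Compare pos 2 ('d') with pos 3 ('l'): MISMATCH
Result: not a palindrome

0


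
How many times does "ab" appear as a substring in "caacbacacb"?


Searching for "ab" in "caacbacacb"
Scanning each position:
  Position 0: "ca" => no
  Position 1: "aa" => no
  Position 2: "ac" => no
  Position 3: "cb" => no
  Position 4: "ba" => no
  Position 5: "ac" => no
  Position 6: "ca" => no
  Position 7: "ac" => no
  Position 8: "cb" => no
Total occurrences: 0

0


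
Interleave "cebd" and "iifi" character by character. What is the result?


Interleaving "cebd" and "iifi":
  Position 0: 'c' from first, 'i' from second => "ci"
  Position 1: 'e' from first, 'i' from second => "ei"
  Position 2: 'b' from first, 'f' from second => "bf"
  Position 3: 'd' from first, 'i' from second => "di"
Result: cieibfdi

cieibfdi


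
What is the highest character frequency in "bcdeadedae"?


Input: bcdeadedae
Character counts:
  'a': 2
  'b': 1
  'c': 1
  'd': 3
  'e': 3
Maximum frequency: 3

3


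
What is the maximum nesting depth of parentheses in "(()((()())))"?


Input: "(()((()())))"
Tracking depth:
  Position 0 '(': depth becomes 1
  Position 1 '(': depth becomes 2
  Position 2 ')': depth becomes 1
  Position 3 '(': depth becomes 2
  Position 4 '(': depth becomes 3
  Position 5 '(': depth becomes 4
  Position 6 ')': depth becomes 3
  Position 7 '(': depth becomes 4
  Position 8 ')': depth becomes 3
  Position 9 ')': depth becomes 2
  Position 10 ')': depth becomes 1
  Position 11 ')': depth becomes 0
Maximum depth reached: 4

4


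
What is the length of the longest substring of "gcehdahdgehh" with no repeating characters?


Input: "gcehdahdgehh"
Sliding window (track last position of each char):
  Position 0 ('g'): window [0,0] length 1 -- new best
  Position 1 ('c'): window [0,1] length 2 -- new best
  Position 2 ('e'): window [0,2] length 3 -- new best
  Position 3 ('h'): window [0,3] length 4 -- new best
  Position 4 ('d'): window [0,4] length 5 -- new best
  Position 5 ('a'): window [0,5] length 6 -- new best
  Position 6 ('h'): repeat (last at 3), move window start to 4
  Position 6 ('h'): window [4,6] length 3
  Position 7 ('d'): repeat (last at 4), move window start to 5
  Position 7 ('d'): window [5,7] length 3
  Position 8 ('g'): window [5,8] length 4
  Position 9 ('e'): window [5,9] length 5
  Position 10 ('h'): repeat (last at 6), move window start to 7
  Position 10 ('h'): window [7,10] length 4
  Position 11 ('h'): repeat (last at 10), move window start to 11
  Position 11 ('h'): window [11,11] length 1
Longest substring with no repeats: "gcehda" with length 6

6


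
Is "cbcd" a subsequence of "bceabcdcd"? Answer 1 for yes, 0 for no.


Check if "cbcd" is a subsequence of "bceabcdcd"
Greedy scan:
  Position 0 ('b'): no match needed
  Position 1 ('c'): matches sub[0] = 'c'
  Position 2 ('e'): no match needed
  Position 3 ('a'): no match needed
  Position 4 ('b'): matches sub[1] = 'b'
  Position 5 ('c'): matches sub[2] = 'c'
  Position 6 ('d'): matches sub[3] = 'd'
  Position 7 ('c'): no match needed
  Position 8 ('d'): no match needed
All 4 characters matched => is a subsequence

1


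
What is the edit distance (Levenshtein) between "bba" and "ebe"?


Computing edit distance: "bba" -> "ebe"
DP table:
           e    b    e
      0    1    2    3
  b   1    1    1    2
  b   2    2    1    2
  a   3    3    2    2
Edit distance = dp[3][3] = 2

2


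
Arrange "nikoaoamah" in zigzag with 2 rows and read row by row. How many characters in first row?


Zigzag "nikoaoamah" into 2 rows:
Placing characters:
  'n' => row 0
  'i' => row 1
  'k' => row 0
  'o' => row 1
  'a' => row 0
  'o' => row 1
  'a' => row 0
  'm' => row 1
  'a' => row 0
  'h' => row 1
Rows:
  Row 0: "nkaaa"
  Row 1: "ioomh"
First row length: 5

5


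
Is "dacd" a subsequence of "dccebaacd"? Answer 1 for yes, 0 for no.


Check if "dacd" is a subsequence of "dccebaacd"
Greedy scan:
  Position 0 ('d'): matches sub[0] = 'd'
  Position 1 ('c'): no match needed
  Position 2 ('c'): no match needed
  Position 3 ('e'): no match needed
  Position 4 ('b'): no match needed
  Position 5 ('a'): matches sub[1] = 'a'
  Position 6 ('a'): no match needed
  Position 7 ('c'): matches sub[2] = 'c'
  Position 8 ('d'): matches sub[3] = 'd'
All 4 characters matched => is a subsequence

1


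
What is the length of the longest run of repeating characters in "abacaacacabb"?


Input: "abacaacacabb"
Scanning for longest run:
  Position 1 ('b'): new char, reset run to 1
  Position 2 ('a'): new char, reset run to 1
  Position 3 ('c'): new char, reset run to 1
  Position 4 ('a'): new char, reset run to 1
  Position 5 ('a'): continues run of 'a', length=2
  Position 6 ('c'): new char, reset run to 1
  Position 7 ('a'): new char, reset run to 1
  Position 8 ('c'): new char, reset run to 1
  Position 9 ('a'): new char, reset run to 1
  Position 10 ('b'): new char, reset run to 1
  Position 11 ('b'): continues run of 'b', length=2
Longest run: 'a' with length 2

2


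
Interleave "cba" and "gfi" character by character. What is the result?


Interleaving "cba" and "gfi":
  Position 0: 'c' from first, 'g' from second => "cg"
  Position 1: 'b' from first, 'f' from second => "bf"
  Position 2: 'a' from first, 'i' from second => "ai"
Result: cgbfai

cgbfai


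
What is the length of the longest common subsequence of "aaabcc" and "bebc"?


LCS of "aaabcc" and "bebc"
DP table:
           b    e    b    c
      0    0    0    0    0
  a   0    0    0    0    0
  a   0    0    0    0    0
  a   0    0    0    0    0
  b   0    1    1    1    1
  c   0    1    1    1    2
  c   0    1    1    1    2
LCS length = dp[6][4] = 2

2


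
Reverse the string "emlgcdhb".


Input: emlgcdhb
Reading characters right to left:
  Position 7: 'b'
  Position 6: 'h'
  Position 5: 'd'
  Position 4: 'c'
  Position 3: 'g'
  Position 2: 'l'
  Position 1: 'm'
  Position 0: 'e'
Reversed: bhdcglme

bhdcglme


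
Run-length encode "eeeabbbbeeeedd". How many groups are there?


Input: eeeabbbbeeeedd
Scanning for consecutive runs:
  Group 1: 'e' x 3 (positions 0-2)
  Group 2: 'a' x 1 (positions 3-3)
  Group 3: 'b' x 4 (positions 4-7)
  Group 4: 'e' x 4 (positions 8-11)
  Group 5: 'd' x 2 (positions 12-13)
Total groups: 5

5


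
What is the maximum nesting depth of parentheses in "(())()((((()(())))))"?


Input: "(())()((((()(())))))"
Tracking depth:
  Position 0 '(': depth becomes 1
  Position 1 '(': depth becomes 2
  Position 2 ')': depth becomes 1
  Position 3 ')': depth becomes 0
  Position 4 '(': depth becomes 1
  Position 5 ')': depth becomes 0
  Position 6 '(': depth becomes 1
  Position 7 '(': depth becomes 2
  Position 8 '(': depth becomes 3
  Position 9 '(': depth becomes 4
  Position 10 '(': depth becomes 5
  Position 11 ')': depth becomes 4
  Position 12 '(': depth becomes 5
  Position 13 '(': depth becomes 6
  Position 14 ')': depth becomes 5
  Position 15 ')': depth becomes 4
  Position 16 ')': depth becomes 3
  Position 17 ')': depth becomes 2
  Position 18 ')': depth becomes 1
  Position 19 ')': depth becomes 0
Maximum depth reached: 6

6


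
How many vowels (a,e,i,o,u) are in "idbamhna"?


Input: idbamhna
Checking each character:
  'i' at position 0: vowel (running total: 1)
  'd' at position 1: consonant
  'b' at position 2: consonant
  'a' at position 3: vowel (running total: 2)
  'm' at position 4: consonant
  'h' at position 5: consonant
  'n' at position 6: consonant
  'a' at position 7: vowel (running total: 3)
Total vowels: 3

3


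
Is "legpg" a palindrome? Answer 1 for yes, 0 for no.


Input: legpg
Reversed: gpgel
  Compare pos 0 ('l') with pos 4 ('g'): MISMATCH
  Compare pos 1 ('e') with pos 3 ('p'): MISMATCH
Result: not a palindrome

0


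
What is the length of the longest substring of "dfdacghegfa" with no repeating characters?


Input: "dfdacghegfa"
Sliding window (track last position of each char):
  Position 0 ('d'): window [0,0] length 1 -- new best
  Position 1 ('f'): window [0,1] length 2 -- new best
  Position 2 ('d'): repeat (last at 0), move window start to 1
  Position 2 ('d'): window [1,2] length 2
  Position 3 ('a'): window [1,3] length 3 -- new best
  Position 4 ('c'): window [1,4] length 4 -- new best
  Position 5 ('g'): window [1,5] length 5 -- new best
  Position 6 ('h'): window [1,6] length 6 -- new best
  Position 7 ('e'): window [1,7] length 7 -- new best
  Position 8 ('g'): repeat (last at 5), move window start to 6
  Position 8 ('g'): window [6,8] length 3
  Position 9 ('f'): window [6,9] length 4
  Position 10 ('a'): window [6,10] length 5
Longest substring with no repeats: "fdacghe" with length 7

7


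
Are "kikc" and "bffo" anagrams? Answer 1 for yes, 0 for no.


Strings: "kikc", "bffo"
Sorted first:  cikk
Sorted second: bffo
Differ at position 0: 'c' vs 'b' => not anagrams

0


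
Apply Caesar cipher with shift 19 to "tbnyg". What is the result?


Caesar cipher: shift "tbnyg" by 19
  't' (pos 19) + 19 = pos 12 = 'm'
  'b' (pos 1) + 19 = pos 20 = 'u'
  'n' (pos 13) + 19 = pos 6 = 'g'
  'y' (pos 24) + 19 = pos 17 = 'r'
  'g' (pos 6) + 19 = pos 25 = 'z'
Result: mugrz

mugrz


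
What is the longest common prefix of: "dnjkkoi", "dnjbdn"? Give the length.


Words: dnjkkoi, dnjbdn
  Position 0: all 'd' => match
  Position 1: all 'n' => match
  Position 2: all 'j' => match
  Position 3: ('k', 'b') => mismatch, stop
LCP = "dnj" (length 3)

3


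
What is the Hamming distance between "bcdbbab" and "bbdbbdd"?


Comparing "bcdbbab" and "bbdbbdd" position by position:
  Position 0: 'b' vs 'b' => same
  Position 1: 'c' vs 'b' => differ
  Position 2: 'd' vs 'd' => same
  Position 3: 'b' vs 'b' => same
  Position 4: 'b' vs 'b' => same
  Position 5: 'a' vs 'd' => differ
  Position 6: 'b' vs 'd' => differ
Total differences (Hamming distance): 3

3


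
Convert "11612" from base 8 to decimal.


Input: "11612" in base 8
Positional expansion:
  Digit '1' (value 1) x 8^4 = 4096
  Digit '1' (value 1) x 8^3 = 512
  Digit '6' (value 6) x 8^2 = 384
  Digit '1' (value 1) x 8^1 = 8
  Digit '2' (value 2) x 8^0 = 2
Sum = 5002

5002


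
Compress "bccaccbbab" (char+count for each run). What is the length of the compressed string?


Input: bccaccbbab
Runs:
  'b' x 1 => "b1"
  'c' x 2 => "c2"
  'a' x 1 => "a1"
  'c' x 2 => "c2"
  'b' x 2 => "b2"
  'a' x 1 => "a1"
  'b' x 1 => "b1"
Compressed: "b1c2a1c2b2a1b1"
Compressed length: 14

14


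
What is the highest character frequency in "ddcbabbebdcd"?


Input: ddcbabbebdcd
Character counts:
  'a': 1
  'b': 4
  'c': 2
  'd': 4
  'e': 1
Maximum frequency: 4

4


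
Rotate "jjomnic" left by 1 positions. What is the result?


Input: "jjomnic", rotate left by 1
First 1 characters: "j"
Remaining characters: "jomnic"
Concatenate remaining + first: "jomnic" + "j" = "jomnicj"

jomnicj


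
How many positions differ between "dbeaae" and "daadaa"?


Comparing "dbeaae" and "daadaa" position by position:
  Position 0: 'd' vs 'd' => same
  Position 1: 'b' vs 'a' => DIFFER
  Position 2: 'e' vs 'a' => DIFFER
  Position 3: 'a' vs 'd' => DIFFER
  Position 4: 'a' vs 'a' => same
  Position 5: 'e' vs 'a' => DIFFER
Positions that differ: 4

4


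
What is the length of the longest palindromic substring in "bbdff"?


Input: "bbdff"
Checking substrings for palindromes:
  [0:2] "bb" (len 2) => palindrome
  [3:5] "ff" (len 2) => palindrome
Longest palindromic substring: "bb" with length 2

2


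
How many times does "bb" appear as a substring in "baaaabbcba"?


Searching for "bb" in "baaaabbcba"
Scanning each position:
  Position 0: "ba" => no
  Position 1: "aa" => no
  Position 2: "aa" => no
  Position 3: "aa" => no
  Position 4: "ab" => no
  Position 5: "bb" => MATCH
  Position 6: "bc" => no
  Position 7: "cb" => no
  Position 8: "ba" => no
Total occurrences: 1

1


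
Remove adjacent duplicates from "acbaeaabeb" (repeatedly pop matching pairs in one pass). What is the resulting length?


Input: acbaeaabeb
Stack-based adjacent duplicate removal:
  Read 'a': push. Stack: a
  Read 'c': push. Stack: ac
  Read 'b': push. Stack: acb
  Read 'a': push. Stack: acba
  Read 'e': push. Stack: acbae
  Read 'a': push. Stack: acbaea
  Read 'a': matches stack top 'a' => pop. Stack: acbae
  Read 'b': push. Stack: acbaeb
  Read 'e': push. Stack: acbaebe
  Read 'b': push. Stack: acbaebeb
Final stack: "acbaebeb" (length 8)

8


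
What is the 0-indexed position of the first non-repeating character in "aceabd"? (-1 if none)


Input: aceabd
Character frequencies:
  'a': 2
  'b': 1
  'c': 1
  'd': 1
  'e': 1
Scanning left to right for freq == 1:
  Position 0 ('a'): freq=2, skip
  Position 1 ('c'): unique! => answer = 1

1


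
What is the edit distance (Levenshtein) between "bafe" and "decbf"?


Computing edit distance: "bafe" -> "decbf"
DP table:
           d    e    c    b    f
      0    1    2    3    4    5
  b   1    1    2    3    3    4
  a   2    2    2    3    4    4
  f   3    3    3    3    4    4
  e   4    4    3    4    4    5
Edit distance = dp[4][5] = 5

5


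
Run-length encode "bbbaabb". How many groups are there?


Input: bbbaabb
Scanning for consecutive runs:
  Group 1: 'b' x 3 (positions 0-2)
  Group 2: 'a' x 2 (positions 3-4)
  Group 3: 'b' x 2 (positions 5-6)
Total groups: 3

3


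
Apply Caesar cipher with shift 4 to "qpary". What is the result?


Caesar cipher: shift "qpary" by 4
  'q' (pos 16) + 4 = pos 20 = 'u'
  'p' (pos 15) + 4 = pos 19 = 't'
  'a' (pos 0) + 4 = pos 4 = 'e'
  'r' (pos 17) + 4 = pos 21 = 'v'
  'y' (pos 24) + 4 = pos 2 = 'c'
Result: utevc

utevc


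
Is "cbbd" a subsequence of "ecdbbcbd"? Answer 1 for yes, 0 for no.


Check if "cbbd" is a subsequence of "ecdbbcbd"
Greedy scan:
  Position 0 ('e'): no match needed
  Position 1 ('c'): matches sub[0] = 'c'
  Position 2 ('d'): no match needed
  Position 3 ('b'): matches sub[1] = 'b'
  Position 4 ('b'): matches sub[2] = 'b'
  Position 5 ('c'): no match needed
  Position 6 ('b'): no match needed
  Position 7 ('d'): matches sub[3] = 'd'
All 4 characters matched => is a subsequence

1


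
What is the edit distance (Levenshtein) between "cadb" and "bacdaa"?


Computing edit distance: "cadb" -> "bacdaa"
DP table:
           b    a    c    d    a    a
      0    1    2    3    4    5    6
  c   1    1    2    2    3    4    5
  a   2    2    1    2    3    3    4
  d   3    3    2    2    2    3    4
  b   4    3    3    3    3    3    4
Edit distance = dp[4][6] = 4

4


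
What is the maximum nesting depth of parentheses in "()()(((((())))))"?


Input: "()()(((((())))))"
Tracking depth:
  Position 0 '(': depth becomes 1
  Position 1 ')': depth becomes 0
  Position 2 '(': depth becomes 1
  Position 3 ')': depth becomes 0
  Position 4 '(': depth becomes 1
  Position 5 '(': depth becomes 2
  Position 6 '(': depth becomes 3
  Position 7 '(': depth becomes 4
  Position 8 '(': depth becomes 5
  Position 9 '(': depth becomes 6
  Position 10 ')': depth becomes 5
  Position 11 ')': depth becomes 4
  Position 12 ')': depth becomes 3
  Position 13 ')': depth becomes 2
  Position 14 ')': depth becomes 1
  Position 15 ')': depth becomes 0
Maximum depth reached: 6

6


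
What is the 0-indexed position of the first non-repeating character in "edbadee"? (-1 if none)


Input: edbadee
Character frequencies:
  'a': 1
  'b': 1
  'd': 2
  'e': 3
Scanning left to right for freq == 1:
  Position 0 ('e'): freq=3, skip
  Position 1 ('d'): freq=2, skip
  Position 2 ('b'): unique! => answer = 2

2


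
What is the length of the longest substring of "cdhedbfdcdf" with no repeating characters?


Input: "cdhedbfdcdf"
Sliding window (track last position of each char):
  Position 0 ('c'): window [0,0] length 1 -- new best
  Position 1 ('d'): window [0,1] length 2 -- new best
  Position 2 ('h'): window [0,2] length 3 -- new best
  Position 3 ('e'): window [0,3] length 4 -- new best
  Position 4 ('d'): repeat (last at 1), move window start to 2
  Position 4 ('d'): window [2,4] length 3
  Position 5 ('b'): window [2,5] length 4
  Position 6 ('f'): window [2,6] length 5 -- new best
  Position 7 ('d'): repeat (last at 4), move window start to 5
  Position 7 ('d'): window [5,7] length 3
  Position 8 ('c'): window [5,8] length 4
  Position 9 ('d'): repeat (last at 7), move window start to 8
  Position 9 ('d'): window [8,9] length 2
  Position 10 ('f'): window [8,10] length 3
Longest substring with no repeats: "hedbf" with length 5

5


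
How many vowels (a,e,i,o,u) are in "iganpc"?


Input: iganpc
Checking each character:
  'i' at position 0: vowel (running total: 1)
  'g' at position 1: consonant
  'a' at position 2: vowel (running total: 2)
  'n' at position 3: consonant
  'p' at position 4: consonant
  'c' at position 5: consonant
Total vowels: 2

2


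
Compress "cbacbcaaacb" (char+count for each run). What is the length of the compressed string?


Input: cbacbcaaacb
Runs:
  'c' x 1 => "c1"
  'b' x 1 => "b1"
  'a' x 1 => "a1"
  'c' x 1 => "c1"
  'b' x 1 => "b1"
  'c' x 1 => "c1"
  'a' x 3 => "a3"
  'c' x 1 => "c1"
  'b' x 1 => "b1"
Compressed: "c1b1a1c1b1c1a3c1b1"
Compressed length: 18

18


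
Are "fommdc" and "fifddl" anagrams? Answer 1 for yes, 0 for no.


Strings: "fommdc", "fifddl"
Sorted first:  cdfmmo
Sorted second: ddffil
Differ at position 0: 'c' vs 'd' => not anagrams

0


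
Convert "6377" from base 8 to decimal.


Input: "6377" in base 8
Positional expansion:
  Digit '6' (value 6) x 8^3 = 3072
  Digit '3' (value 3) x 8^2 = 192
  Digit '7' (value 7) x 8^1 = 56
  Digit '7' (value 7) x 8^0 = 7
Sum = 3327

3327


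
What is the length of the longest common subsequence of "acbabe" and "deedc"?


LCS of "acbabe" and "deedc"
DP table:
           d    e    e    d    c
      0    0    0    0    0    0
  a   0    0    0    0    0    0
  c   0    0    0    0    0    1
  b   0    0    0    0    0    1
  a   0    0    0    0    0    1
  b   0    0    0    0    0    1
  e   0    0    1    1    1    1
LCS length = dp[6][5] = 1

1


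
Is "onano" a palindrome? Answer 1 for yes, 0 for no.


Input: onano
Reversed: onano
  Compare pos 0 ('o') with pos 4 ('o'): match
  Compare pos 1 ('n') with pos 3 ('n'): match
Result: palindrome

1


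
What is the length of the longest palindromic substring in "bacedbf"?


Input: "bacedbf"
Checking substrings for palindromes:
  No multi-char palindromic substrings found
Longest palindromic substring: "b" with length 1

1


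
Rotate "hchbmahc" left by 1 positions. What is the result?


Input: "hchbmahc", rotate left by 1
First 1 characters: "h"
Remaining characters: "chbmahc"
Concatenate remaining + first: "chbmahc" + "h" = "chbmahch"

chbmahch


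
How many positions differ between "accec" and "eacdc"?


Comparing "accec" and "eacdc" position by position:
  Position 0: 'a' vs 'e' => DIFFER
  Position 1: 'c' vs 'a' => DIFFER
  Position 2: 'c' vs 'c' => same
  Position 3: 'e' vs 'd' => DIFFER
  Position 4: 'c' vs 'c' => same
Positions that differ: 3

3


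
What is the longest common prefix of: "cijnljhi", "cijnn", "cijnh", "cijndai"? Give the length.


Words: cijnljhi, cijnn, cijnh, cijndai
  Position 0: all 'c' => match
  Position 1: all 'i' => match
  Position 2: all 'j' => match
  Position 3: all 'n' => match
  Position 4: ('l', 'n', 'h', 'd') => mismatch, stop
LCP = "cijn" (length 4)

4


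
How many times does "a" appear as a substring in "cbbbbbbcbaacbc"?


Searching for "a" in "cbbbbbbcbaacbc"
Scanning each position:
  Position 0: "c" => no
  Position 1: "b" => no
  Position 2: "b" => no
  Position 3: "b" => no
  Position 4: "b" => no
  Position 5: "b" => no
  Position 6: "b" => no
  Position 7: "c" => no
  Position 8: "b" => no
  Position 9: "a" => MATCH
  Position 10: "a" => MATCH
  Position 11: "c" => no
  Position 12: "b" => no
  Position 13: "c" => no
Total occurrences: 2

2


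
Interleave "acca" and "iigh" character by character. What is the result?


Interleaving "acca" and "iigh":
  Position 0: 'a' from first, 'i' from second => "ai"
  Position 1: 'c' from first, 'i' from second => "ci"
  Position 2: 'c' from first, 'g' from second => "cg"
  Position 3: 'a' from first, 'h' from second => "ah"
Result: aicicgah

aicicgah


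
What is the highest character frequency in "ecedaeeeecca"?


Input: ecedaeeeecca
Character counts:
  'a': 2
  'c': 3
  'd': 1
  'e': 6
Maximum frequency: 6

6


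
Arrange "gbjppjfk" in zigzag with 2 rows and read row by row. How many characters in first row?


Zigzag "gbjppjfk" into 2 rows:
Placing characters:
  'g' => row 0
  'b' => row 1
  'j' => row 0
  'p' => row 1
  'p' => row 0
  'j' => row 1
  'f' => row 0
  'k' => row 1
Rows:
  Row 0: "gjpf"
  Row 1: "bpjk"
First row length: 4

4


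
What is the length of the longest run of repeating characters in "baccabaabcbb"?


Input: "baccabaabcbb"
Scanning for longest run:
  Position 1 ('a'): new char, reset run to 1
  Position 2 ('c'): new char, reset run to 1
  Position 3 ('c'): continues run of 'c', length=2
  Position 4 ('a'): new char, reset run to 1
  Position 5 ('b'): new char, reset run to 1
  Position 6 ('a'): new char, reset run to 1
  Position 7 ('a'): continues run of 'a', length=2
  Position 8 ('b'): new char, reset run to 1
  Position 9 ('c'): new char, reset run to 1
  Position 10 ('b'): new char, reset run to 1
  Position 11 ('b'): continues run of 'b', length=2
Longest run: 'c' with length 2

2


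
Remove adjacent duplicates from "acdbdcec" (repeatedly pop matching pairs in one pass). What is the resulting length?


Input: acdbdcec
Stack-based adjacent duplicate removal:
  Read 'a': push. Stack: a
  Read 'c': push. Stack: ac
  Read 'd': push. Stack: acd
  Read 'b': push. Stack: acdb
  Read 'd': push. Stack: acdbd
  Read 'c': push. Stack: acdbdc
  Read 'e': push. Stack: acdbdce
  Read 'c': push. Stack: acdbdcec
Final stack: "acdbdcec" (length 8)

8


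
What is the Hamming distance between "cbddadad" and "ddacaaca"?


Comparing "cbddadad" and "ddacaaca" position by position:
  Position 0: 'c' vs 'd' => differ
  Position 1: 'b' vs 'd' => differ
  Position 2: 'd' vs 'a' => differ
  Position 3: 'd' vs 'c' => differ
  Position 4: 'a' vs 'a' => same
  Position 5: 'd' vs 'a' => differ
  Position 6: 'a' vs 'c' => differ
  Position 7: 'd' vs 'a' => differ
Total differences (Hamming distance): 7

7


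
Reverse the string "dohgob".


Input: dohgob
Reading characters right to left:
  Position 5: 'b'
  Position 4: 'o'
  Position 3: 'g'
  Position 2: 'h'
  Position 1: 'o'
  Position 0: 'd'
Reversed: boghod

boghod


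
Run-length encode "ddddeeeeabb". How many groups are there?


Input: ddddeeeeabb
Scanning for consecutive runs:
  Group 1: 'd' x 4 (positions 0-3)
  Group 2: 'e' x 4 (positions 4-7)
  Group 3: 'a' x 1 (positions 8-8)
  Group 4: 'b' x 2 (positions 9-10)
Total groups: 4

4


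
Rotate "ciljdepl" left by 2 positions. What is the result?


Input: "ciljdepl", rotate left by 2
First 2 characters: "ci"
Remaining characters: "ljdepl"
Concatenate remaining + first: "ljdepl" + "ci" = "ljdeplci"

ljdeplci


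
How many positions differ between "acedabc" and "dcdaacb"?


Comparing "acedabc" and "dcdaacb" position by position:
  Position 0: 'a' vs 'd' => DIFFER
  Position 1: 'c' vs 'c' => same
  Position 2: 'e' vs 'd' => DIFFER
  Position 3: 'd' vs 'a' => DIFFER
  Position 4: 'a' vs 'a' => same
  Position 5: 'b' vs 'c' => DIFFER
  Position 6: 'c' vs 'b' => DIFFER
Positions that differ: 5

5


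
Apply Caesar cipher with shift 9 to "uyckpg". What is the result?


Caesar cipher: shift "uyckpg" by 9
  'u' (pos 20) + 9 = pos 3 = 'd'
  'y' (pos 24) + 9 = pos 7 = 'h'
  'c' (pos 2) + 9 = pos 11 = 'l'
  'k' (pos 10) + 9 = pos 19 = 't'
  'p' (pos 15) + 9 = pos 24 = 'y'
  'g' (pos 6) + 9 = pos 15 = 'p'
Result: dhltyp

dhltyp


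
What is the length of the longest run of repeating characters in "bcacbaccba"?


Input: "bcacbaccba"
Scanning for longest run:
  Position 1 ('c'): new char, reset run to 1
  Position 2 ('a'): new char, reset run to 1
  Position 3 ('c'): new char, reset run to 1
  Position 4 ('b'): new char, reset run to 1
  Position 5 ('a'): new char, reset run to 1
  Position 6 ('c'): new char, reset run to 1
  Position 7 ('c'): continues run of 'c', length=2
  Position 8 ('b'): new char, reset run to 1
  Position 9 ('a'): new char, reset run to 1
Longest run: 'c' with length 2

2


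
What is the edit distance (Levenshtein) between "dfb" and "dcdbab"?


Computing edit distance: "dfb" -> "dcdbab"
DP table:
           d    c    d    b    a    b
      0    1    2    3    4    5    6
  d   1    0    1    2    3    4    5
  f   2    1    1    2    3    4    5
  b   3    2    2    2    2    3    4
Edit distance = dp[3][6] = 4

4


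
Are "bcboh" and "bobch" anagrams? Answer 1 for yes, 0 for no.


Strings: "bcboh", "bobch"
Sorted first:  bbcho
Sorted second: bbcho
Sorted forms match => anagrams

1


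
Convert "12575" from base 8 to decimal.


Input: "12575" in base 8
Positional expansion:
  Digit '1' (value 1) x 8^4 = 4096
  Digit '2' (value 2) x 8^3 = 1024
  Digit '5' (value 5) x 8^2 = 320
  Digit '7' (value 7) x 8^1 = 56
  Digit '5' (value 5) x 8^0 = 5
Sum = 5501

5501


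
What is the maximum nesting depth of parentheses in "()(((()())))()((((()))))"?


Input: "()(((()())))()((((()))))"
Tracking depth:
  Position 0 '(': depth becomes 1
  Position 1 ')': depth becomes 0
  Position 2 '(': depth becomes 1
  Position 3 '(': depth becomes 2
  Position 4 '(': depth becomes 3
  Position 5 '(': depth becomes 4
  Position 6 ')': depth becomes 3
  Position 7 '(': depth becomes 4
  Position 8 ')': depth becomes 3
  Position 9 ')': depth becomes 2
  Position 10 ')': depth becomes 1
  Position 11 ')': depth becomes 0
  Position 12 '(': depth becomes 1
  Position 13 ')': depth becomes 0
  Position 14 '(': depth becomes 1
  Position 15 '(': depth becomes 2
  Position 16 '(': depth becomes 3
  Position 17 '(': depth becomes 4
  Position 18 '(': depth becomes 5
  Position 19 ')': depth becomes 4
  Position 20 ')': depth becomes 3
  Position 21 ')': depth becomes 2
  Position 22 ')': depth becomes 1
  Position 23 ')': depth becomes 0
Maximum depth reached: 5

5


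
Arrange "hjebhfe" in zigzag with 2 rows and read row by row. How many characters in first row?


Zigzag "hjebhfe" into 2 rows:
Placing characters:
  'h' => row 0
  'j' => row 1
  'e' => row 0
  'b' => row 1
  'h' => row 0
  'f' => row 1
  'e' => row 0
Rows:
  Row 0: "hehe"
  Row 1: "jbf"
First row length: 4

4


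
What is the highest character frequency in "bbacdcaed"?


Input: bbacdcaed
Character counts:
  'a': 2
  'b': 2
  'c': 2
  'd': 2
  'e': 1
Maximum frequency: 2

2


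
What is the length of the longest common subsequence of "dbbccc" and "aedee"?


LCS of "dbbccc" and "aedee"
DP table:
           a    e    d    e    e
      0    0    0    0    0    0
  d   0    0    0    1    1    1
  b   0    0    0    1    1    1
  b   0    0    0    1    1    1
  c   0    0    0    1    1    1
  c   0    0    0    1    1    1
  c   0    0    0    1    1    1
LCS length = dp[6][5] = 1

1


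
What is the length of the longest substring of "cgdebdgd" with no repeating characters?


Input: "cgdebdgd"
Sliding window (track last position of each char):
  Position 0 ('c'): window [0,0] length 1 -- new best
  Position 1 ('g'): window [0,1] length 2 -- new best
  Position 2 ('d'): window [0,2] length 3 -- new best
  Position 3 ('e'): window [0,3] length 4 -- new best
  Position 4 ('b'): window [0,4] length 5 -- new best
  Position 5 ('d'): repeat (last at 2), move window start to 3
  Position 5 ('d'): window [3,5] length 3
  Position 6 ('g'): window [3,6] length 4
  Position 7 ('d'): repeat (last at 5), move window start to 6
  Position 7 ('d'): window [6,7] length 2
Longest substring with no repeats: "cgdeb" with length 5

5


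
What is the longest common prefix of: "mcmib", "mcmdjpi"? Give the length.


Words: mcmib, mcmdjpi
  Position 0: all 'm' => match
  Position 1: all 'c' => match
  Position 2: all 'm' => match
  Position 3: ('i', 'd') => mismatch, stop
LCP = "mcm" (length 3)

3


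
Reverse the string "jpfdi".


Input: jpfdi
Reading characters right to left:
  Position 4: 'i'
  Position 3: 'd'
  Position 2: 'f'
  Position 1: 'p'
  Position 0: 'j'
Reversed: idfpj

idfpj


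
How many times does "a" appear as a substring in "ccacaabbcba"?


Searching for "a" in "ccacaabbcba"
Scanning each position:
  Position 0: "c" => no
  Position 1: "c" => no
  Position 2: "a" => MATCH
  Position 3: "c" => no
  Position 4: "a" => MATCH
  Position 5: "a" => MATCH
  Position 6: "b" => no
  Position 7: "b" => no
  Position 8: "c" => no
  Position 9: "b" => no
  Position 10: "a" => MATCH
Total occurrences: 4

4


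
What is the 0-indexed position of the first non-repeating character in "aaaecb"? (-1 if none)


Input: aaaecb
Character frequencies:
  'a': 3
  'b': 1
  'c': 1
  'e': 1
Scanning left to right for freq == 1:
  Position 0 ('a'): freq=3, skip
  Position 1 ('a'): freq=3, skip
  Position 2 ('a'): freq=3, skip
  Position 3 ('e'): unique! => answer = 3

3


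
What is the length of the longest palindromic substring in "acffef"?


Input: "acffef"
Checking substrings for palindromes:
  [3:6] "fef" (len 3) => palindrome
  [2:4] "ff" (len 2) => palindrome
Longest palindromic substring: "fef" with length 3

3


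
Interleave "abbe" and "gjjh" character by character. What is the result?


Interleaving "abbe" and "gjjh":
  Position 0: 'a' from first, 'g' from second => "ag"
  Position 1: 'b' from first, 'j' from second => "bj"
  Position 2: 'b' from first, 'j' from second => "bj"
  Position 3: 'e' from first, 'h' from second => "eh"
Result: agbjbjeh

agbjbjeh
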